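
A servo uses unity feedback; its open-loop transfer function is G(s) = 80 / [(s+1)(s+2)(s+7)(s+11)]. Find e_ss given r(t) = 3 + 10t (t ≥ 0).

G(s) has no factors of s in the denominator, so the system is type 0. Taking each input component in turn:
  • 3: e_ss = 3/(1+K_p) with K_p=40/77 → 77/39.
  • 10t: a type-0 system cannot track it, e_ss → ∞.
The unbounded component dominates.

infinity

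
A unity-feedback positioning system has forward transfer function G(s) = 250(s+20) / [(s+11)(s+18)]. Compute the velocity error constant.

0

System type = 0 (no poles at s=0).
K_v = lim_{s→0} s·G(s) = 0 (the extra factor of s kills the finite limit).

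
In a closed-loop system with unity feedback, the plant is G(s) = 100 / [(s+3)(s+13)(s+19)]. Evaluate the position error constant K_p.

No free integrators in G(s): this is a type 0 system.
K_p = lim_{s→0} G(s) = 100 / (3·13·19) = 100/741.

100/741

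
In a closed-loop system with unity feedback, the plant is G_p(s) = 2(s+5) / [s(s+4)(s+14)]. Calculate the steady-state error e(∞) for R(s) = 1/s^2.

5.6

System type = 1 (one pole at s=0).
K_v = lim_{s→0} s·G_p(s) = 2·5 / (4·14) = 5/28.
e_ss = 1/K_v = 1/(5/28) = 5.6.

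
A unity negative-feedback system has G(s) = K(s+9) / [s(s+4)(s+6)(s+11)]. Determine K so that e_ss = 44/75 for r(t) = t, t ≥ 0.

50

System type = 1 (one pole at s=0).
K_v = lim_{s→0} s·G(s) = K·9 / (4·6·11) = (3/88)·K.
e_ss = 1/K_v = 44/75 ⇒ K_v = 75/44 ⇒ K = (75/44)/(3/88) = 50.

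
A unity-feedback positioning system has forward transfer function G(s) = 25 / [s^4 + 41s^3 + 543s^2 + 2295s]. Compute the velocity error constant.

5/459

Factoring s from the denominator leaves a polynomial with constant term 2295, so the system is type 1.
K_v = lim_{s→0} s·G(s) = 25 / 2295 = 5/459.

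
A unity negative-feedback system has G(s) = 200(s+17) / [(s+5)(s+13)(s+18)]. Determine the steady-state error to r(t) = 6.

The open loop has no poles at the origin → type 0 system.
K_p = lim_{s→0} G(s) = 200·17 / (5·13·18) = 340/117.
e_ss = 6/(1 + K_p) = 6/(457/117) = 702/457.

702/457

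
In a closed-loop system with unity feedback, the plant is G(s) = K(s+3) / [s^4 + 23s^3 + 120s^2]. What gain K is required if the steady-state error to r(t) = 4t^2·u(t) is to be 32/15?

150

Lowest-order denominator term is 120s^2, so the open loop has 2 poles at the origin → type 2 system.
K_a = lim_{s→0} s^2·G(s) = K·3 / 120 = 0.025·K.
e_ss = 8/K_a = 32/15 ⇒ K_a = 3.75 ⇒ K = 3.75/0.025 = 150.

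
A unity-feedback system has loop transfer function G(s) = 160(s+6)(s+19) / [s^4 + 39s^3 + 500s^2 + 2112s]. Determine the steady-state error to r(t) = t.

11/95

The denominator has no term below 2112s — 1 pole at s=0, type 1.
K_v = lim_{s→0} s·G(s) = 160·6·19 / 2112 = 95/11.
e_ss = 1/K_v = 1/(95/11) = 11/95.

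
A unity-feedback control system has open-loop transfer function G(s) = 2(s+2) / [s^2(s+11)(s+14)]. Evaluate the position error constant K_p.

infinity

K_p = lim_{s→0} G(s); with 2 poles at the origin the limit diverges, so K_p = ∞.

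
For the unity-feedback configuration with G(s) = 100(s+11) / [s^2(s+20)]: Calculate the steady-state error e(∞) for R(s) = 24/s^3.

G(s) has two factors of s in the denominator, so the system is type 2.
K_a = lim_{s→0} s^2·G(s) = 100·11 / (20) = 55.
r(t) = 12t^2 gives R(s) = 24/s^3.
e_ss = 24/K_a = 24/55.

24/55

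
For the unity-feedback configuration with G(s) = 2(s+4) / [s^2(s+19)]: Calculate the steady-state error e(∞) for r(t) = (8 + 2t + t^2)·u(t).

The open loop has two poles at the origin → type 2 system. Treating each term separately:
  • 8: tracked with zero error.
  • 2t: tracked with zero error.
  • t^2: e_ss = 2/K_a with K_a=8/19 → 4.75.
Total e_ss = 4.75.

4.75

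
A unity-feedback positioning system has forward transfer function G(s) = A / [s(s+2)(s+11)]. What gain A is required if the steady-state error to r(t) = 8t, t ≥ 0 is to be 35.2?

5

One free integrator in G(s): this is a type 1 system.
K_v = lim_{s→0} s·G(s) = A / (2·11) = (1/22)·A.
e_ss = 8/K_v = 35.2 ⇒ K_v = 5/22 ⇒ A = (5/22)/(1/22) = 5.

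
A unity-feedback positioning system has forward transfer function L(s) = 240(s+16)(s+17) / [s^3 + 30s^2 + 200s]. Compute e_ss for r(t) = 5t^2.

The denominator has no term below 200s — 1 pole at s=0, type 1.
K_a = lim_{s→0} s^2·L(s) = 0; the steady-state error to this parabolic input grows without bound.

infinity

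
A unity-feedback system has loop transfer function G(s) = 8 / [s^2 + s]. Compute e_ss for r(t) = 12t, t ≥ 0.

1.5

Lowest-order denominator term is s, so the open loop has 1 pole at the origin → type 1 system.
K_v = lim_{s→0} s·G(s) = 8 / 1 = 8.
e_ss = 12/K_v = 12/8 = 1.5.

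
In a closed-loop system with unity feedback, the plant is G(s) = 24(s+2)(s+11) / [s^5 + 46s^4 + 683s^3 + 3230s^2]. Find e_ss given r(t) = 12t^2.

1615/11

Lowest-order denominator term is 3230s^2, so the open loop has 2 poles at the origin → type 2 system.
K_a = lim_{s→0} s^2·G(s) = 24·2·11 / 3230 = 264/1615.
r(t) = 12t^2 gives R(s) = 24/s^3.
e_ss = 24/K_a = 24/(264/1615) = 1615/11.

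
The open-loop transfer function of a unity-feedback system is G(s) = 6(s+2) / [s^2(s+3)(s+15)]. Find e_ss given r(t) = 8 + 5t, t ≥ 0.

Two free integrators in G(s): this is a type 2 system. Treating each term separately:
  • 8: tracked with zero error.
  • 5t: tracked with zero error.
Total e_ss = 0.

0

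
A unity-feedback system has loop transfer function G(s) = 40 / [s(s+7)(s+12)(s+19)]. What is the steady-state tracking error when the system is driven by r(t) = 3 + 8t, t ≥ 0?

The open loop has one pole at the origin → type 1 system. Treating each term separately:
  • 3: tracked with zero error.
  • 8t: e_ss = 8/K_v with K_v=10/399 → 319.2.
Total e_ss = 319.2.

319.2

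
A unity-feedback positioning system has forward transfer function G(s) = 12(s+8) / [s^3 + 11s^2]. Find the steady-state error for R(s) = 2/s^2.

Factoring s^2 from the denominator leaves a polynomial with constant term 11, so the system is type 2.
A type-2 system has K_v = ∞, so it tracks a ramp input with zero steady-state error.

0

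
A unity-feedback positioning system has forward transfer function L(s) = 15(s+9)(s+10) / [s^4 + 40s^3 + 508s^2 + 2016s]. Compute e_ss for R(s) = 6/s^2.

Lowest-order denominator term is 2016s, so the open loop has 1 pole at the origin → type 1 system.
K_v = lim_{s→0} s·L(s) = 15·9·10 / 2016 = 75/112.
e_ss = 6/K_v = 6/(75/112) = 8.96.

8.96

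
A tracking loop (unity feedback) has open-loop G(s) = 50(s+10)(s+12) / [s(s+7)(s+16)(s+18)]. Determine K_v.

125/42

G(s) has one factor of s in the denominator, so the system is type 1.
K_v = lim_{s→0} s·G(s) = 50·10·12 / (7·16·18) = 125/42.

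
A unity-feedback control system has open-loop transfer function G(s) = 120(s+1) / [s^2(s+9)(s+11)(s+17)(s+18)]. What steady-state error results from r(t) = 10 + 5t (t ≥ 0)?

0

System type = 2 (two poles at s=0). Treating each term separately:
  • 10: tracked with zero error.
  • 5t: tracked with zero error.
Total e_ss = 0.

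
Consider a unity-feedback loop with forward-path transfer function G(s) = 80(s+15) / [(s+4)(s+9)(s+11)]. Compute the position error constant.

100/33

System type = 0 (no poles at s=0).
K_p = lim_{s→0} G(s) = 80·15 / (4·9·11) = 100/33.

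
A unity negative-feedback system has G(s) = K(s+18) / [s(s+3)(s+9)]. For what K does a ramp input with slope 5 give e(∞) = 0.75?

10

System type = 1 (one pole at s=0).
K_v = lim_{s→0} s·G(s) = K·18 / (3·9) = (2/3)·K.
e_ss = 5/K_v = 0.75 ⇒ K_v = 20/3 ⇒ K = (20/3)/(2/3) = 10.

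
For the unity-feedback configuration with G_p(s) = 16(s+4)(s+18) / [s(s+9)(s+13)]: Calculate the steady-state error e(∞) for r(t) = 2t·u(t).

13/64

System type = 1 (one pole at s=0).
K_v = lim_{s→0} s·G_p(s) = 16·4·18 / (9·13) = 128/13.
e_ss = 2/K_v = 2/(128/13) = 13/64.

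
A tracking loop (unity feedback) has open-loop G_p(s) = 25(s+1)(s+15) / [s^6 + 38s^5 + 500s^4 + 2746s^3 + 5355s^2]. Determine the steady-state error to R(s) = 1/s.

0

Factoring s^2 from the denominator leaves a polynomial with constant term 5355, so the system is type 2.
K_p = ∞ for a type-2 system; e_ss to a step is zero.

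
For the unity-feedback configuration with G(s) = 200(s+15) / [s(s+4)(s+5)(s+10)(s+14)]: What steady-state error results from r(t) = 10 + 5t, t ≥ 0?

One free integrator in G(s): this is a type 1 system. Treating each term separately:
  • 10: tracked with zero error.
  • 5t: e_ss = 5/K_v with K_v=15/14 → 14/3.
Total e_ss = 14/3.

14/3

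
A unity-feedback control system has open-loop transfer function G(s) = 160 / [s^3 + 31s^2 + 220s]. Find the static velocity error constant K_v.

Lowest-order denominator term is 220s, so the open loop has 1 pole at the origin → type 1 system.
K_v = lim_{s→0} s·G(s) = 160 / 220 = 8/11.

8/11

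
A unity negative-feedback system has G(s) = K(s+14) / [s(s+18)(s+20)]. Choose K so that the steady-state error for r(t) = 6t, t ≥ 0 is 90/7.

The open loop has one pole at the origin → type 1 system.
K_v = lim_{s→0} s·G(s) = K·14 / (18·20) = (7/180)·K.
e_ss = 6/K_v = 90/7 ⇒ K_v = 7/15 ⇒ K = (7/15)/(7/180) = 12.

12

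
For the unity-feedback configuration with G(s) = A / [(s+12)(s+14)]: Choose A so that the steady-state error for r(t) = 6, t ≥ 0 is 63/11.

8

G(s) has no factors of s in the denominator, so the system is type 0.
K_p = lim_{s→0} G(s) = A / (12·14) = (1/168)·A.
e_ss = 6/(1 + K_p) = 63/11 ⇒ 1 + (1/168)·A = 22/21 ⇒ A = 8.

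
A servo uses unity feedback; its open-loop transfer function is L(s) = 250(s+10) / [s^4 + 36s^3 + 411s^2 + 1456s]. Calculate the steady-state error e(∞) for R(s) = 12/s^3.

Factoring s from the denominator leaves a polynomial with constant term 1456, so the system is type 1.
K_a = lim_{s→0} s^2·L(s) = 0; the steady-state error to this parabolic input grows without bound.

infinity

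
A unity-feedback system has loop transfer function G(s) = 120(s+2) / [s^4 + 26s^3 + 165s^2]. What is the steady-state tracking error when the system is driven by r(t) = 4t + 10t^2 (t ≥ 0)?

13.75

Factoring s^2 from the denominator leaves a polynomial with constant term 165, so the system is type 2. Taking each input component in turn:
  • 4t: tracked with zero error.
  • 10t^2: e_ss = 20/K_a with K_a=16/11 → 13.75.
Total e_ss = 13.75.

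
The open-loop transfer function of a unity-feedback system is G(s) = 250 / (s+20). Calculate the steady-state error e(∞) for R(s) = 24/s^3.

infinity

No free integrators in G(s): this is a type 0 system.
For a type-0 system K_a = 0, so e_ss to a parabolic input is unbounded.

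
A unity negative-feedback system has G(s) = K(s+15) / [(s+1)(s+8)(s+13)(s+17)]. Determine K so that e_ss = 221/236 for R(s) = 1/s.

G(s) has no factors of s in the denominator, so the system is type 0.
K_p = lim_{s→0} G(s) = K·15 / (1·8·13·17) = (15/1768)·K.
e_ss = 1/(1 + K_p) = 221/236 ⇒ 1 + (15/1768)·K = 236/221 ⇒ K = 8.

8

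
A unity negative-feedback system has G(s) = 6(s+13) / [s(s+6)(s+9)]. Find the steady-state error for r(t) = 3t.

G(s) has one factor of s in the denominator, so the system is type 1.
K_v = lim_{s→0} s·G(s) = 6·13 / (6·9) = 13/9.
e_ss = 3/K_v = 3/(13/9) = 27/13.

27/13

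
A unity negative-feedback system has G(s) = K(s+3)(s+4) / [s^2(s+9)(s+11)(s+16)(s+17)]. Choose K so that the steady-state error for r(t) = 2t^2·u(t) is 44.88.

The open loop has two poles at the origin → type 2 system.
K_a = lim_{s→0} s^2·G(s) = K·3·4 / (9·11·16·17) = (1/2244)·K.
e_ss = 4/K_a = 44.88 ⇒ K_a = 50/561 ⇒ K = (50/561)/(1/2244) = 200.

200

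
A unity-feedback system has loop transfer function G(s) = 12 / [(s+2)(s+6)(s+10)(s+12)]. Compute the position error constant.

1/120

No free integrators in G(s): this is a type 0 system.
K_p = lim_{s→0} G(s) = 12 / (2·6·10·12) = 1/120.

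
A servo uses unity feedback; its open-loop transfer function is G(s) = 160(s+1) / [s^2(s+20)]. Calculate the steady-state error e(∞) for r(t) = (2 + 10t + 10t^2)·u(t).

2.5

Two free integrators in G(s): this is a type 2 system. Taking each input component in turn:
  • 2: tracked with zero error.
  • 10t: tracked with zero error.
  • 10t^2: e_ss = 20/K_a with K_a=8 → 2.5.
Total e_ss = 2.5.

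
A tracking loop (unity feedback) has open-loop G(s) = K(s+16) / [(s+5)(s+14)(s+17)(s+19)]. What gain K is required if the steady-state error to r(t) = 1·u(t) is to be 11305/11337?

4

No free integrators in G(s): this is a type 0 system.
K_p = lim_{s→0} G(s) = K·16 / (5·14·17·19) = (8/11305)·K.
e_ss = 1/(1 + K_p) = 11305/11337 ⇒ 1 + (8/11305)·K = 11337/11305 ⇒ K = 4.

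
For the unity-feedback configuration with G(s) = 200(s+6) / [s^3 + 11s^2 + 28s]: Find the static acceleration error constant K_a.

Factoring s from the denominator leaves a polynomial with constant term 28, so the system is type 1.
K_a = lim_{s→0} s^2·G(s) = 0 (the extra factor of s kills the finite limit).

0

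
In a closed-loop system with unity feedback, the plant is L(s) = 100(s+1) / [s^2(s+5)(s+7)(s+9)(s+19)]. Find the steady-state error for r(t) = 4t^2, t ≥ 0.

478.8

L(s) has two factors of s in the denominator, so the system is type 2.
K_a = lim_{s→0} s^2·L(s) = 100·1 / (5·7·9·19) = 20/1197.
r(t) = 4t^2 gives R(s) = 8/s^3.
e_ss = 8/K_a = 8/(20/1197) = 478.8.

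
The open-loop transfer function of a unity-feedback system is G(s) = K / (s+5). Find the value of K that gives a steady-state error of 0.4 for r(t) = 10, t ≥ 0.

120

No free integrators in G(s): this is a type 0 system.
K_p = lim_{s→0} G(s) = K / (5) = 0.2·K.
e_ss = 10/(1 + K_p) = 0.4 ⇒ 1 + 0.2·K = 25 ⇒ K = 120.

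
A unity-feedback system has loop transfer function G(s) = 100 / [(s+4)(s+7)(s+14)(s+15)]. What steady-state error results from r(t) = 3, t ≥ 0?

G(s) has no factors of s in the denominator, so the system is type 0.
K_p = lim_{s→0} G(s) = 100 / (4·7·14·15) = 5/294.
e_ss = 3/(1 + K_p) = 3/(299/294) = 882/299.

882/299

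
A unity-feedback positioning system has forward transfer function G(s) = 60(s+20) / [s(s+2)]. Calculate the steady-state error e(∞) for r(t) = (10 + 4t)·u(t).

One free integrator in G(s): this is a type 1 system. By superposition:
  • 10: tracked with zero error.
  • 4t: e_ss = 4/K_v with K_v=600 → 1/150.
Total e_ss = 1/150.

1/150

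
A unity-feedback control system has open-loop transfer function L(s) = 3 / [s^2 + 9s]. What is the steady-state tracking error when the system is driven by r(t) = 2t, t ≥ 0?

6

Lowest-order denominator term is 9s, so the open loop has 1 pole at the origin → type 1 system.
K_v = lim_{s→0} s·L(s) = 3 / 9 = 1/3.
e_ss = 2/K_v = 2/(1/3) = 6.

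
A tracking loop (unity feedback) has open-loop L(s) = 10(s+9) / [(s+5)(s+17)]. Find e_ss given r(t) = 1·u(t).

System type = 0 (no poles at s=0).
K_p = lim_{s→0} L(s) = 10·9 / (5·17) = 18/17.
e_ss = 1/(1 + K_p) = 1/(35/17) = 17/35.

17/35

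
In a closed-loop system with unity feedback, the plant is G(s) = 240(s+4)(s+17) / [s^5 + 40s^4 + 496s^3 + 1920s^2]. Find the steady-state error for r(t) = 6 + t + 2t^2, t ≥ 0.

8/17

Lowest-order denominator term is 1920s^2, so the open loop has 2 poles at the origin → type 2 system. Taking each input component in turn:
  • 6: tracked with zero error.
  • t: tracked with zero error.
  • 2t^2: e_ss = 4/K_a with K_a=8.5 → 8/17.
Total e_ss = 8/17.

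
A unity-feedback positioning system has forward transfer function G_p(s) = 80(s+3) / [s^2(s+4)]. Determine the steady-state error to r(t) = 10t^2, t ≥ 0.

1/3

Two free integrators in G_p(s): this is a type 2 system.
K_a = lim_{s→0} s^2·G_p(s) = 80·3 / (4) = 60.
r(t) = 10t^2 gives R(s) = 20/s^3.
e_ss = 20/K_a = 20/60 = 1/3.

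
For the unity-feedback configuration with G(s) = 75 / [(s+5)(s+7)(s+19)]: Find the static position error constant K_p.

No free integrators in G(s): this is a type 0 system.
K_p = lim_{s→0} G(s) = 75 / (5·7·19) = 15/133.

15/133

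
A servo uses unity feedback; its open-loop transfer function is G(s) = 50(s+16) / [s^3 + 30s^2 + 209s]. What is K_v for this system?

Factoring s from the denominator leaves a polynomial with constant term 209, so the system is type 1.
K_v = lim_{s→0} s·G(s) = 50·16 / 209 = 800/209.

800/209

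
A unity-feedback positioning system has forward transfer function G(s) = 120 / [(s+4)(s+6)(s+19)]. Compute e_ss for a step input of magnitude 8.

19/3

G(s) has no factors of s in the denominator, so the system is type 0.
K_p = lim_{s→0} G(s) = 120 / (4·6·19) = 5/19.
e_ss = 8/(1 + K_p) = 8/(24/19) = 19/3.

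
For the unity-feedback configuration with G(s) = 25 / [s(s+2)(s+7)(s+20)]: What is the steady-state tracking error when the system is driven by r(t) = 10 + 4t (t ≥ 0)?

44.8

System type = 1 (one pole at s=0). Treating each term separately:
  • 10: tracked with zero error.
  • 4t: e_ss = 4/K_v with K_v=5/56 → 44.8.
Total e_ss = 44.8.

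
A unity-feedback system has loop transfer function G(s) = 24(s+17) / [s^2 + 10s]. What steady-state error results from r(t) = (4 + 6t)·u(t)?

The denominator has no term below 10s — 1 pole at s=0, type 1. Taking each input component in turn:
  • 4: tracked with zero error.
  • 6t: e_ss = 6/K_v with K_v=40.8 → 5/34.
Total e_ss = 5/34.

5/34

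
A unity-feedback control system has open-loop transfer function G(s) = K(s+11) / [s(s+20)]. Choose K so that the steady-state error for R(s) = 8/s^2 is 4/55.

One free integrator in G(s): this is a type 1 system.
K_v = lim_{s→0} s·G(s) = K·11 / (20) = 0.55·K.
e_ss = 8/K_v = 4/55 ⇒ K_v = 110 ⇒ K = 110/0.55 = 200.

200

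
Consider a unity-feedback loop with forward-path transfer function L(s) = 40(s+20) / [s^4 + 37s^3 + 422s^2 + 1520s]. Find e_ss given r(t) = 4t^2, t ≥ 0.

infinity

The denominator has no term below 1520s — 1 pole at s=0, type 1.
K_a = lim_{s→0} s^2·L(s) = 0; the steady-state error to this parabolic input grows without bound.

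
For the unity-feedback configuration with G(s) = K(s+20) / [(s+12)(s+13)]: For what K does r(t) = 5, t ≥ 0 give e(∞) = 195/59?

4

No free integrators in G(s): this is a type 0 system.
K_p = lim_{s→0} G(s) = K·20 / (12·13) = (5/39)·K.
e_ss = 5/(1 + K_p) = 195/59 ⇒ 1 + (5/39)·K = 59/39 ⇒ K = 4.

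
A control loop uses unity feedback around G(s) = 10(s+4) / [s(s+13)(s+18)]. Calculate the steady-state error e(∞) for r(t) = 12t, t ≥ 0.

G(s) has one factor of s in the denominator, so the system is type 1.
K_v = lim_{s→0} s·G(s) = 10·4 / (13·18) = 20/117.
e_ss = 12/K_v = 12/(20/117) = 70.2.

70.2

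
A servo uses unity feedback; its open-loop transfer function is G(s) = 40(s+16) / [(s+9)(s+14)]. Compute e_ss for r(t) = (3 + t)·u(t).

infinity

No free integrators in G(s): this is a type 0 system. Treating each term separately:
  • 3: e_ss = 3/(1+K_p) with K_p=320/63 → 189/383.
  • t: a type-0 system cannot track it, e_ss → ∞.
The unbounded component dominates.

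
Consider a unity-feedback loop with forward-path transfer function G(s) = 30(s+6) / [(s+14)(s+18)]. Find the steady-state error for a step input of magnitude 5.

The open loop has no poles at the origin → type 0 system.
K_p = lim_{s→0} G(s) = 30·6 / (14·18) = 5/7.
e_ss = 5/(1 + K_p) = 5/(12/7) = 35/12.

35/12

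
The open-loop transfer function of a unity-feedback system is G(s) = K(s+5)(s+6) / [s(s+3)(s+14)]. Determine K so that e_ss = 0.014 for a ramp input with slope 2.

The open loop has one pole at the origin → type 1 system.
K_v = lim_{s→0} s·G(s) = K·5·6 / (3·14) = (5/7)·K.
e_ss = 2/K_v = 0.014 ⇒ K_v = 1000/7 ⇒ K = (1000/7)/(5/7) = 200.

200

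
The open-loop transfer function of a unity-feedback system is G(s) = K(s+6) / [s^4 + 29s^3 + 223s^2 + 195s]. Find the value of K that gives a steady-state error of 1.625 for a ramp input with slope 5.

100

Lowest-order denominator term is 195s, so the open loop has 1 pole at the origin → type 1 system.
K_v = lim_{s→0} s·G(s) = K·6 / 195 = (2/65)·K.
e_ss = 5/K_v = 1.625 ⇒ K_v = 40/13 ⇒ K = (40/13)/(2/65) = 100.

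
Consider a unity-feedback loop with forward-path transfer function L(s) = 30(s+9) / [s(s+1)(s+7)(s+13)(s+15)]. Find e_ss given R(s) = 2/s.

One free integrator in L(s): this is a type 1 system.
K_p = ∞ for a type-1 system; e_ss to a step is zero.

0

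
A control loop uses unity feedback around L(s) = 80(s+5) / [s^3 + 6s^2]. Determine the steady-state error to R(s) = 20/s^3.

The denominator has no term below 6s^2 — 2 poles at s=0, type 2.
K_a = lim_{s→0} s^2·L(s) = 80·5 / 6 = 200/3.
r(t) = 10t^2 gives R(s) = 20/s^3.
e_ss = 20/K_a = 20/(200/3) = 0.3.

0.3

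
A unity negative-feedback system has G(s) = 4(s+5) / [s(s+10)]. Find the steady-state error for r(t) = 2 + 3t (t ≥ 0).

One free integrator in G(s): this is a type 1 system. Treating each term separately:
  • 2: tracked with zero error.
  • 3t: e_ss = 3/K_v with K_v=2 → 1.5.
Total e_ss = 1.5.

1.5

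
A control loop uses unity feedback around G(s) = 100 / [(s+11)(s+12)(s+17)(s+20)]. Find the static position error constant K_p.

No free integrators in G(s): this is a type 0 system.
K_p = lim_{s→0} G(s) = 100 / (11·12·17·20) = 5/2244.

5/2244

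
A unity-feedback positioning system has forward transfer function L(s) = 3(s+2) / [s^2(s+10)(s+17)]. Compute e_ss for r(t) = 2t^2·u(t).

340/3

System type = 2 (two poles at s=0).
K_a = lim_{s→0} s^2·L(s) = 3·2 / (10·17) = 3/85.
r(t) = 2t^2 gives R(s) = 4/s^3.
e_ss = 4/K_a = 4/(3/85) = 340/3.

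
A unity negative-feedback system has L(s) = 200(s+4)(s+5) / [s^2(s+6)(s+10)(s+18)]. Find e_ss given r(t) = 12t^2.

Two free integrators in L(s): this is a type 2 system.
K_a = lim_{s→0} s^2·L(s) = 200·4·5 / (6·10·18) = 100/27.
r(t) = 12t^2 gives R(s) = 24/s^3.
e_ss = 24/K_a = 24/(100/27) = 6.48.

6.48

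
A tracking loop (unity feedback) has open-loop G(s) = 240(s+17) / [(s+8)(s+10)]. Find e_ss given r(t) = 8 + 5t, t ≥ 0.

System type = 0 (no poles at s=0). Taking each input component in turn:
  • 8: e_ss = 8/(1+K_p) with K_p=51 → 2/13.
  • 5t: a type-0 system cannot track it, e_ss → ∞.
The unbounded component dominates.

infinity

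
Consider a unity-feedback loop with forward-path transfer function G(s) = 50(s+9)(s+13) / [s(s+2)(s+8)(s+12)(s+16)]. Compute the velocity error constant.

975/512

The open loop has one pole at the origin → type 1 system.
K_v = lim_{s→0} s·G(s) = 50·9·13 / (2·8·12·16) = 975/512.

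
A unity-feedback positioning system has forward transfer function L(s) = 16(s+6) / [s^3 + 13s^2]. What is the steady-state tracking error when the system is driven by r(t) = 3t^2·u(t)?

0.8125

Lowest-order denominator term is 13s^2, so the open loop has 2 poles at the origin → type 2 system.
K_a = lim_{s→0} s^2·L(s) = 16·6 / 13 = 96/13.
r(t) = 3t^2 gives R(s) = 6/s^3.
e_ss = 6/K_a = 6/(96/13) = 0.8125.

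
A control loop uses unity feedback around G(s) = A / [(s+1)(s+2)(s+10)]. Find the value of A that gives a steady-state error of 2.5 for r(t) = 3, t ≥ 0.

4

G(s) has no factors of s in the denominator, so the system is type 0.
K_p = lim_{s→0} G(s) = A / (1·2·10) = 0.05·A.
e_ss = 3/(1 + K_p) = 2.5 ⇒ 1 + 0.05·A = 1.2 ⇒ A = 4.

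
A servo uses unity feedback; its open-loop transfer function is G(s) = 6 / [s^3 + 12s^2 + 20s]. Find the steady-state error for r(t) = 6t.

The denominator has no term below 20s — 1 pole at s=0, type 1.
K_v = lim_{s→0} s·G(s) = 6 / 20 = 0.3.
e_ss = 6/K_v = 6/0.3 = 20.

20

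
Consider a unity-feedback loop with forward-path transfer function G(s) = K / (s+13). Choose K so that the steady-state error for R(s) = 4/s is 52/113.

100

System type = 0 (no poles at s=0).
K_p = lim_{s→0} G(s) = K / (13) = (1/13)·K.
e_ss = 4/(1 + K_p) = 52/113 ⇒ 1 + (1/13)·K = 113/13 ⇒ K = 100.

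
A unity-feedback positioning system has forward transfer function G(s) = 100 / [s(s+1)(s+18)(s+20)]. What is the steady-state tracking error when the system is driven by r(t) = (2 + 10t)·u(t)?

36

G(s) has one factor of s in the denominator, so the system is type 1. By superposition:
  • 2: tracked with zero error.
  • 10t: e_ss = 10/K_v with K_v=5/18 → 36.
Total e_ss = 36.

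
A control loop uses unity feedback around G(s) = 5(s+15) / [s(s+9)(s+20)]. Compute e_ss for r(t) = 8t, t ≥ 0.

19.2

The open loop has one pole at the origin → type 1 system.
K_v = lim_{s→0} s·G(s) = 5·15 / (9·20) = 5/12.
e_ss = 8/K_v = 8/(5/12) = 19.2.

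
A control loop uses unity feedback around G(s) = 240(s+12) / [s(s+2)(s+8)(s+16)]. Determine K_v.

11.25

System type = 1 (one pole at s=0).
K_v = lim_{s→0} s·G(s) = 240·12 / (2·8·16) = 11.25.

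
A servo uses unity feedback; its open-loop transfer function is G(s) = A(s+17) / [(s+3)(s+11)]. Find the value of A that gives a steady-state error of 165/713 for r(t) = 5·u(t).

System type = 0 (no poles at s=0).
K_p = lim_{s→0} G(s) = A·17 / (3·11) = (17/33)·A.
e_ss = 5/(1 + K_p) = 165/713 ⇒ 1 + (17/33)·A = 713/33 ⇒ A = 40.

40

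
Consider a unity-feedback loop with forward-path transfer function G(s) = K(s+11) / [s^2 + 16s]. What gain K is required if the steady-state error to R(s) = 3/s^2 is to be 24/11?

2

Lowest-order denominator term is 16s, so the open loop has 1 pole at the origin → type 1 system.
K_v = lim_{s→0} s·G(s) = K·11 / 16 = 0.6875·K.
e_ss = 3/K_v = 24/11 ⇒ K_v = 1.375 ⇒ K = 1.375/0.6875 = 2.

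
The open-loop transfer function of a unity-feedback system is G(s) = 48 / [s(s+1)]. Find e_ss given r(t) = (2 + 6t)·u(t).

0.125

One free integrator in G(s): this is a type 1 system. By superposition:
  • 2: tracked with zero error.
  • 6t: e_ss = 6/K_v with K_v=48 → 0.125.
Total e_ss = 0.125.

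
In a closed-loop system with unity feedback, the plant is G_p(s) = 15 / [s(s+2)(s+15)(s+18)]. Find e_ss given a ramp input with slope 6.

The open loop has one pole at the origin → type 1 system.
K_v = lim_{s→0} s·G_p(s) = 15 / (2·15·18) = 1/36.
e_ss = 6/K_v = 6/(1/36) = 216.

216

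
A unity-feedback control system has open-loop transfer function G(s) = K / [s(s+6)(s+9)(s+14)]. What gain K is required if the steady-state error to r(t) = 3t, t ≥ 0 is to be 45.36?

The open loop has one pole at the origin → type 1 system.
K_v = lim_{s→0} s·G(s) = K / (6·9·14) = (1/756)·K.
e_ss = 3/K_v = 45.36 ⇒ K_v = 25/378 ⇒ K = (25/378)/(1/756) = 50.

50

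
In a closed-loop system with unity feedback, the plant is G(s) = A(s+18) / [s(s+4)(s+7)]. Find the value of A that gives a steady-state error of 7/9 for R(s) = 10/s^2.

20

The open loop has one pole at the origin → type 1 system.
K_v = lim_{s→0} s·G(s) = A·18 / (4·7) = (9/14)·A.
e_ss = 10/K_v = 7/9 ⇒ K_v = 90/7 ⇒ A = (90/7)/(9/14) = 20.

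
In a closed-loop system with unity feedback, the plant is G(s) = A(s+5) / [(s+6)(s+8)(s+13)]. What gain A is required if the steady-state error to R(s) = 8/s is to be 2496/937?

G(s) has no factors of s in the denominator, so the system is type 0.
K_p = lim_{s→0} G(s) = A·5 / (6·8·13) = (5/624)·A.
e_ss = 8/(1 + K_p) = 2496/937 ⇒ 1 + (5/624)·A = 937/312 ⇒ A = 250.

250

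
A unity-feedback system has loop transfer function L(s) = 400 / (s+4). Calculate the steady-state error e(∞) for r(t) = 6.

The open loop has no poles at the origin → type 0 system.
K_p = lim_{s→0} L(s) = 400 / (4) = 100.
e_ss = 6/(1 + K_p) = 6/101.

6/101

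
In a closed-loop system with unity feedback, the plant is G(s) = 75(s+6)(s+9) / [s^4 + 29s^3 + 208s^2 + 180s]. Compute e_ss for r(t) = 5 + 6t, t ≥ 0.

4/15

The denominator has no term below 180s — 1 pole at s=0, type 1. By superposition:
  • 5: tracked with zero error.
  • 6t: e_ss = 6/K_v with K_v=22.5 → 4/15.
Total e_ss = 4/15.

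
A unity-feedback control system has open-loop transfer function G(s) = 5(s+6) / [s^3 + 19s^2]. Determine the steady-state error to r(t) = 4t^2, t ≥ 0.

76/15

The denominator has no term below 19s^2 — 2 poles at s=0, type 2.
K_a = lim_{s→0} s^2·G(s) = 5·6 / 19 = 30/19.
r(t) = 4t^2 gives R(s) = 8/s^3.
e_ss = 8/K_a = 8/(30/19) = 76/15.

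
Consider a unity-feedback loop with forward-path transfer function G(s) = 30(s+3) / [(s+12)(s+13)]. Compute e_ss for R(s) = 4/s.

System type = 0 (no poles at s=0).
K_p = lim_{s→0} G(s) = 30·3 / (12·13) = 15/26.
e_ss = 4/(1 + K_p) = 4/(41/26) = 104/41.

104/41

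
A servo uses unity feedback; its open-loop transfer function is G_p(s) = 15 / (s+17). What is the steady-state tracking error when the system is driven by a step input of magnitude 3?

The open loop has no poles at the origin → type 0 system.
K_p = lim_{s→0} G_p(s) = 15 / (17) = 15/17.
e_ss = 3/(1 + K_p) = 3/(32/17) = 51/32.

51/32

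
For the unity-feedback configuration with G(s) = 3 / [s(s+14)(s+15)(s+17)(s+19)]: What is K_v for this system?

One free integrator in G(s): this is a type 1 system.
K_v = lim_{s→0} s·G(s) = 3 / (14·15·17·19) = 1/22610.

1/22610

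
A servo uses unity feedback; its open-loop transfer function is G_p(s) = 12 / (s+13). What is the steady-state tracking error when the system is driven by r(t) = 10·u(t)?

5.2

System type = 0 (no poles at s=0).
K_p = lim_{s→0} G_p(s) = 12 / (13) = 12/13.
e_ss = 10/(1 + K_p) = 10/(25/13) = 5.2.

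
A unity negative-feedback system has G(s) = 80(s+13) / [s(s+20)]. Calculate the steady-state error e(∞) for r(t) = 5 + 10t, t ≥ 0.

5/26

G(s) has one factor of s in the denominator, so the system is type 1. Taking each input component in turn:
  • 5: tracked with zero error.
  • 10t: e_ss = 10/K_v with K_v=52 → 5/26.
Total e_ss = 5/26.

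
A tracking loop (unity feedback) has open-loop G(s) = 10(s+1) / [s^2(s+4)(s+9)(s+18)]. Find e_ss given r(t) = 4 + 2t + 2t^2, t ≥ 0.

259.2

Two free integrators in G(s): this is a type 2 system. Treating each term separately:
  • 4: tracked with zero error.
  • 2t: tracked with zero error.
  • 2t^2: e_ss = 4/K_a with K_a=5/324 → 259.2.
Total e_ss = 259.2.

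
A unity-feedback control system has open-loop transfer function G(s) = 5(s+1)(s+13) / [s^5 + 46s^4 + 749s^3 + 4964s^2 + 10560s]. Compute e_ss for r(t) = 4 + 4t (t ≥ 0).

Factoring s from the denominator leaves a polynomial with constant term 10560, so the system is type 1. Taking each input component in turn:
  • 4: tracked with zero error.
  • 4t: e_ss = 4/K_v with K_v=13/2112 → 8448/13.
Total e_ss = 8448/13.

8448/13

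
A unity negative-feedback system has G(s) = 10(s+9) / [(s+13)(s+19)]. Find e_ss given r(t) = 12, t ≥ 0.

2964/337

No free integrators in G(s): this is a type 0 system.
K_p = lim_{s→0} G(s) = 10·9 / (13·19) = 90/247.
e_ss = 12/(1 + K_p) = 12/(337/247) = 2964/337.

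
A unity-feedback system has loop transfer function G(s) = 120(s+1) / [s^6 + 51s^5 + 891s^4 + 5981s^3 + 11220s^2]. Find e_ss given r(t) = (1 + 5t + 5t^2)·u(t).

The denominator has no term below 11220s^2 — 2 poles at s=0, type 2. Treating each term separately:
  • 1: tracked with zero error.
  • 5t: tracked with zero error.
  • 5t^2: e_ss = 10/K_a with K_a=2/187 → 935.
Total e_ss = 935.

935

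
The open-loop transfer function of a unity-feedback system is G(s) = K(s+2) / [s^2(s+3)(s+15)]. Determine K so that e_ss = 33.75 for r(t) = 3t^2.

Two free integrators in G(s): this is a type 2 system.
K_a = lim_{s→0} s^2·G(s) = K·2 / (3·15) = (2/45)·K.
e_ss = 6/K_a = 33.75 ⇒ K_a = 8/45 ⇒ K = (8/45)/(2/45) = 4.

4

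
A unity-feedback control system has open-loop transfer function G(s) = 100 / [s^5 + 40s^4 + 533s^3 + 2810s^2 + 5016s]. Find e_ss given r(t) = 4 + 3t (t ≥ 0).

150.48

Factoring s from the denominator leaves a polynomial with constant term 5016, so the system is type 1. Taking each input component in turn:
  • 4: tracked with zero error.
  • 3t: e_ss = 3/K_v with K_v=25/1254 → 150.48.
Total e_ss = 150.48.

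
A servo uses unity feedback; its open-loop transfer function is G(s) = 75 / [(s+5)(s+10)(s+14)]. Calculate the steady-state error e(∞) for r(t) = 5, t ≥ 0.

140/31

System type = 0 (no poles at s=0).
K_p = lim_{s→0} G(s) = 75 / (5·10·14) = 3/28.
e_ss = 5/(1 + K_p) = 5/(31/28) = 140/31.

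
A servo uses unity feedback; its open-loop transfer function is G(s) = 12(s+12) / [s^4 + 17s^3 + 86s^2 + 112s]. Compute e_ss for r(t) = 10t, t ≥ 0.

The denominator has no term below 112s — 1 pole at s=0, type 1.
K_v = lim_{s→0} s·G(s) = 12·12 / 112 = 9/7.
e_ss = 10/K_v = 10/(9/7) = 70/9.

70/9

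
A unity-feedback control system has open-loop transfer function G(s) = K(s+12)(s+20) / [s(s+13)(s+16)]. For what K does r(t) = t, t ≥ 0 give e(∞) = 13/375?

System type = 1 (one pole at s=0).
K_v = lim_{s→0} s·G(s) = K·12·20 / (13·16) = (15/13)·K.
e_ss = 1/K_v = 13/375 ⇒ K_v = 375/13 ⇒ K = (375/13)/(15/13) = 25.

25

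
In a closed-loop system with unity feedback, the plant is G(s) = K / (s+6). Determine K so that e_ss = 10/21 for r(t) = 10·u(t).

System type = 0 (no poles at s=0).
K_p = lim_{s→0} G(s) = K / (6) = (1/6)·K.
e_ss = 10/(1 + K_p) = 10/21 ⇒ 1 + (1/6)·K = 21 ⇒ K = 120.

120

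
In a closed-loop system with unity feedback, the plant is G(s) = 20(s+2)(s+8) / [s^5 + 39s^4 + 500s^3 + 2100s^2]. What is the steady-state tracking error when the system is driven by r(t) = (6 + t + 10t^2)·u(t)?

131.25

The denominator has no term below 2100s^2 — 2 poles at s=0, type 2. By superposition:
  • 6: tracked with zero error.
  • t: tracked with zero error.
  • 10t^2: e_ss = 20/K_a with K_a=16/105 → 131.25.
Total e_ss = 131.25.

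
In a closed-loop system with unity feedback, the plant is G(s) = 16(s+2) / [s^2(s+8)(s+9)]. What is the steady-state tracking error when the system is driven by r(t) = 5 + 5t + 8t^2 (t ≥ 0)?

Two free integrators in G(s): this is a type 2 system. Treating each term separately:
  • 5: tracked with zero error.
  • 5t: tracked with zero error.
  • 8t^2: e_ss = 16/K_a with K_a=4/9 → 36.
Total e_ss = 36.

36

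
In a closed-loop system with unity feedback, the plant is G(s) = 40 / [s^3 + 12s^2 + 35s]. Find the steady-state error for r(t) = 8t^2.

The denominator has no term below 35s — 1 pole at s=0, type 1.
For a type-1 system K_a = 0, so e_ss to a parabolic input is unbounded.

infinity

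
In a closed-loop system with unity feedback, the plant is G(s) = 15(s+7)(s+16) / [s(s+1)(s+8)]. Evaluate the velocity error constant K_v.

One free integrator in G(s): this is a type 1 system.
K_v = lim_{s→0} s·G(s) = 15·7·16 / (1·8) = 210.

210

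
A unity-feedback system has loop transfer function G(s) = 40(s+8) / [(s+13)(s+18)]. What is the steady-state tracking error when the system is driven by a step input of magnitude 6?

No free integrators in G(s): this is a type 0 system.
K_p = lim_{s→0} G(s) = 40·8 / (13·18) = 160/117.
e_ss = 6/(1 + K_p) = 6/(277/117) = 702/277.

702/277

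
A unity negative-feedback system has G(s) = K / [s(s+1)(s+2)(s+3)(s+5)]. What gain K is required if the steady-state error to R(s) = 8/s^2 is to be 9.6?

25

G(s) has one factor of s in the denominator, so the system is type 1.
K_v = lim_{s→0} s·G(s) = K / (1·2·3·5) = (1/30)·K.
e_ss = 8/K_v = 9.6 ⇒ K_v = 5/6 ⇒ K = (5/6)/(1/30) = 25.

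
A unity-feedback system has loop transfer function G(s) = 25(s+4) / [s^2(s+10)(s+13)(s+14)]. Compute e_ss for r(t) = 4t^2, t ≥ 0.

145.6

G(s) has two factors of s in the denominator, so the system is type 2.
K_a = lim_{s→0} s^2·G(s) = 25·4 / (10·13·14) = 5/91.
r(t) = 4t^2 gives R(s) = 8/s^3.
e_ss = 8/K_a = 8/(5/91) = 145.6.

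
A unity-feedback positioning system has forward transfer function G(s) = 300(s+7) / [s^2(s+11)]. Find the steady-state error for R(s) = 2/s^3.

11/1050

Two free integrators in G(s): this is a type 2 system.
K_a = lim_{s→0} s^2·G(s) = 300·7 / (11) = 2100/11.
r(t) = t^2 gives R(s) = 2/s^3.
e_ss = 2/K_a = 2/(2100/11) = 11/1050.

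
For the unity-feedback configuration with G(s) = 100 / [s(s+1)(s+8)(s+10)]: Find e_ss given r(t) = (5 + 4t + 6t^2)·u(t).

infinity

G(s) has one factor of s in the denominator, so the system is type 1. Taking each input component in turn:
  • 5: tracked with zero error.
  • 4t: e_ss = 4/K_v with K_v=1.25 → 3.2.
  • 6t^2: a type-1 system cannot track it, e_ss → ∞.
The unbounded component dominates.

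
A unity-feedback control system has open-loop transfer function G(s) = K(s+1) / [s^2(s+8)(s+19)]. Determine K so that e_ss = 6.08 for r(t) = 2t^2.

100

The open loop has two poles at the origin → type 2 system.
K_a = lim_{s→0} s^2·G(s) = K·1 / (8·19) = (1/152)·K.
e_ss = 4/K_a = 6.08 ⇒ K_a = 25/38 ⇒ K = (25/38)/(1/152) = 100.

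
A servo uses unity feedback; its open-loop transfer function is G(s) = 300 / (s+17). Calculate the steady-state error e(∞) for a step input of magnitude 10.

170/317

No free integrators in G(s): this is a type 0 system.
K_p = lim_{s→0} G(s) = 300 / (17) = 300/17.
e_ss = 10/(1 + K_p) = 10/(317/17) = 170/317.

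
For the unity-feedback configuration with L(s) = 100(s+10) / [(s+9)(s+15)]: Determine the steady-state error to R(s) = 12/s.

L(s) has no factors of s in the denominator, so the system is type 0.
K_p = lim_{s→0} L(s) = 100·10 / (9·15) = 200/27.
e_ss = 12/(1 + K_p) = 12/(227/27) = 324/227.

324/227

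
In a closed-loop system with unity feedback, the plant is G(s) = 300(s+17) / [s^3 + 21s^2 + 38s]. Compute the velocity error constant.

Factoring s from the denominator leaves a polynomial with constant term 38, so the system is type 1.
K_v = lim_{s→0} s·G(s) = 300·17 / 38 = 2550/19.

2550/19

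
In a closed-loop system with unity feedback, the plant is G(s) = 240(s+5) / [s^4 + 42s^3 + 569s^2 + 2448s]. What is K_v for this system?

Lowest-order denominator term is 2448s, so the open loop has 1 pole at the origin → type 1 system.
K_v = lim_{s→0} s·G(s) = 240·5 / 2448 = 25/51.

25/51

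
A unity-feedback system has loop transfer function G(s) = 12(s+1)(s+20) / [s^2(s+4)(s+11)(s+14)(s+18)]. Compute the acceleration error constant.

5/231

Two free integrators in G(s): this is a type 2 system.
K_a = lim_{s→0} s^2·G(s) = 12·1·20 / (4·11·14·18) = 5/231.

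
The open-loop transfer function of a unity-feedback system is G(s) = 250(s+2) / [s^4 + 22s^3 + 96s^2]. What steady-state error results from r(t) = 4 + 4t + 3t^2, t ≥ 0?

1.152

The denominator has no term below 96s^2 — 2 poles at s=0, type 2. By superposition:
  • 4: tracked with zero error.
  • 4t: tracked with zero error.
  • 3t^2: e_ss = 6/K_a with K_a=125/24 → 1.152.
Total e_ss = 1.152.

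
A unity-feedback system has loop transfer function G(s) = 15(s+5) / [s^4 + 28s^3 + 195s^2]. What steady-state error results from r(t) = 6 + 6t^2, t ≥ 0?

Lowest-order denominator term is 195s^2, so the open loop has 2 poles at the origin → type 2 system. Taking each input component in turn:
  • 6: tracked with zero error.
  • 6t^2: e_ss = 12/K_a with K_a=5/13 → 31.2.
Total e_ss = 31.2.

31.2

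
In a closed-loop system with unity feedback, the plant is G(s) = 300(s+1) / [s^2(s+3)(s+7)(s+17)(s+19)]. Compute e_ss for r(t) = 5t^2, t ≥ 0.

G(s) has two factors of s in the denominator, so the system is type 2.
K_a = lim_{s→0} s^2·G(s) = 300·1 / (3·7·17·19) = 100/2261.
r(t) = 5t^2 gives R(s) = 10/s^3.
e_ss = 10/K_a = 10/(100/2261) = 226.1.

226.1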